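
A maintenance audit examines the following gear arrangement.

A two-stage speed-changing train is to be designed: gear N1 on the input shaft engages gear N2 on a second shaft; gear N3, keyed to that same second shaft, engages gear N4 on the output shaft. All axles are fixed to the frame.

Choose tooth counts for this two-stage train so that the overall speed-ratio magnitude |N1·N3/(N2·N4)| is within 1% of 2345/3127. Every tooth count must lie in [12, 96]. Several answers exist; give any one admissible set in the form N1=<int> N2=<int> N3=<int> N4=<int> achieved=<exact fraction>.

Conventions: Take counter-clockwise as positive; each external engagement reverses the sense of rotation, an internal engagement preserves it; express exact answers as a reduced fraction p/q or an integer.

N1=35 N2=53 N3=67 N4=59 achieved=2345/3127

2-stage fixed-axis compound train for ratio 2345/3127
target = 2345/3127 in lowest terms: an exact hit needs N1·N3 = k·2345 and N2·N4 = k·3127 for one integer k, every count in [12, 96]; additionally prefer no 1:1 stage (N1 ≠ N2, N3 ≠ N4)
k = 1: N1·N3 = 2345 = 35·67, N2·N4 = 3127 = 53·59
achieved = 35·67/(53·59) = 2345/3127; |achieved − target| = 0 ≤ 469/62540 ✓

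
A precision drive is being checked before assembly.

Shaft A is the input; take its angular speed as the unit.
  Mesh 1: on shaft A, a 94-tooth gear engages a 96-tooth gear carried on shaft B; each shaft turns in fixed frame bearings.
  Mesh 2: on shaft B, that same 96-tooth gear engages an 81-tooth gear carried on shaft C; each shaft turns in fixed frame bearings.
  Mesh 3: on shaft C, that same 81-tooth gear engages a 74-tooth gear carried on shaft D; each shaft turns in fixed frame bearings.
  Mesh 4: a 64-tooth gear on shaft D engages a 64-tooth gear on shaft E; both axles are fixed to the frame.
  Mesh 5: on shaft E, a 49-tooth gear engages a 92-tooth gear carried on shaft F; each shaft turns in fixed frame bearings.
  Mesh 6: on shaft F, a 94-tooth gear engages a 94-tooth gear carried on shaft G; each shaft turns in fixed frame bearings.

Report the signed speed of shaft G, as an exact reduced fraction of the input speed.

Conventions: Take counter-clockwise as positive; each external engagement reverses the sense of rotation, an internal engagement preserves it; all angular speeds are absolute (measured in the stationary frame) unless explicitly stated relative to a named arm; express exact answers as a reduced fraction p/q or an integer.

6-mesh fixed-axis compound train (all bearings frame-fixed)
mesh 1 [94T→96T]: |ω|/ω_in = 1×94/96 = 47/48, sense flips to −
mesh 2 [96T→81T]: |ω|/ω_in = (47/48)×96/81 = 94/81, sense flips to +
mesh 3 [81T→74T]: |ω|/ω_in = (94/81)×81/74 = 47/37, sense flips to −
mesh 4 [64T→64T]: |ω|/ω_in = (47/37)×64/64 = 47/37, sense flips to +
mesh 5 [49T→92T]: |ω|/ω_in = (47/37)×49/92 = 2303/3404, sense flips to −
mesh 6 [94T→94T]: |ω|/ω_in = (2303/3404)×94/94 = 2303/3404, sense flips to +
signed output speed (× input speed) = 2303/3404

2303/3404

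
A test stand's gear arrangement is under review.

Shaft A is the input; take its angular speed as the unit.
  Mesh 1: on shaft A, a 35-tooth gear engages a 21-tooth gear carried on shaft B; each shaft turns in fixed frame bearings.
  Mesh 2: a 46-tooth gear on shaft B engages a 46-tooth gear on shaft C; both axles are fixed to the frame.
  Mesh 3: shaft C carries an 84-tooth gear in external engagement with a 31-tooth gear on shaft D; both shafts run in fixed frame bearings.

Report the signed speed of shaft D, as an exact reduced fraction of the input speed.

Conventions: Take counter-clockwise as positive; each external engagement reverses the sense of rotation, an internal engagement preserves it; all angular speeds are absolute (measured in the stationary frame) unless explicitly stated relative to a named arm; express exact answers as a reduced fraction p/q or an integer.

-140/31

3-mesh fixed-axis compound train (all bearings frame-fixed)
mesh 1 [35T→21T]: |ω|/ω_in = 1×35/21 = 5/3, sense flips to −
mesh 2 [46T→46T]: |ω|/ω_in = (5/3)×46/46 = 5/3, sense flips to +
mesh 3 [84T→31T]: |ω|/ω_in = (5/3)×84/31 = 140/31, sense flips to −
signed output speed (× input speed) = -140/31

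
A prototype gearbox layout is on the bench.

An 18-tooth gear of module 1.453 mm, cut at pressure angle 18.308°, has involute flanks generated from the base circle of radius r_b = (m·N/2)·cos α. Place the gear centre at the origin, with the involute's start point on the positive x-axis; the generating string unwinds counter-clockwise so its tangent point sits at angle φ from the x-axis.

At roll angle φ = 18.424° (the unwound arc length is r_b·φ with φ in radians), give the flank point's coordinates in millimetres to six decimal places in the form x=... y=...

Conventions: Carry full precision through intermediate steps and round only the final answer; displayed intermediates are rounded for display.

x=13.040428 y=0.136180

topology: single-mesh involute geometry — m = 1.453, N = 18
pitch radius r_p = m·N/2 = 1.453·18/2 = 13.077000
base radius r_b = r_p·cos α = 13.077000·cos 18.308° = 12.415064
roll angle φ = 18.424° = 0.32155946 rad
x = r_b·(cos φ + φ·sin φ) = 13.040428
y = r_b·(sin φ − φ·cos φ) = 0.136180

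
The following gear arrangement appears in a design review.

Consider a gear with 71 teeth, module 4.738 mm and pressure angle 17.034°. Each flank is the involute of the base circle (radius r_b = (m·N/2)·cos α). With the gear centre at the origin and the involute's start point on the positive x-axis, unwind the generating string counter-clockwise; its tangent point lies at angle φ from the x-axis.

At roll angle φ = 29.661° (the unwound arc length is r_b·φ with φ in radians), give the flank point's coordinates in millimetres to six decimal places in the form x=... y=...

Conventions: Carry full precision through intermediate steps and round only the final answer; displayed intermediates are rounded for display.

x=180.947356 y=7.239779

class = single-mesh tooth geometry [base-circle involute, m = 4.738, 71T]
pitch radius r_p = m·N/2 = 4.738·71/2 = 168.199000
base radius r_b = r_p·cos α = 168.199000·cos 17.034° = 160.820293
roll angle φ = 29.661° = 0.51768211 rad
x = r_b·(cos φ + φ·sin φ) = 180.947356
y = r_b·(sin φ − φ·cos φ) = 7.239779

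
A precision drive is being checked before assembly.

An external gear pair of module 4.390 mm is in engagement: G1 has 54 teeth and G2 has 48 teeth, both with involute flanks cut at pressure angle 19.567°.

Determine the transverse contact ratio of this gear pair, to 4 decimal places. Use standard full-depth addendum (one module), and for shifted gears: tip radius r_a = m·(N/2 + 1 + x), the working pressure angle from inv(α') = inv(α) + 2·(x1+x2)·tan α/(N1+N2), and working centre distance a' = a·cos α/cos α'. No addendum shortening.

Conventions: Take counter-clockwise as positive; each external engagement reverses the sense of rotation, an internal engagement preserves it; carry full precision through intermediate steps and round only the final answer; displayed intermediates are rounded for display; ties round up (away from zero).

single-mesh involute tooth geometry (54T engaging 48T at module 4.390)
base radii: r_b1 = 111.684952, r_b2 = 99.275513
tip radii: r_a1 = 122.920000, r_a2 = 109.750000
no profile shift: α' = α, a' = a
action lengths: √(r_a1²−r_b1²) = 51.340022, √(r_a2²−r_b2²) = 46.791399
base pitch p_b = π·m·cos α = 12.995134
CR = (51.340022 + 46.791399 − 223.890000·sin 19.56700°)/12.995134 = 1.781333
contact ratio ≈ 1.7813

1.7813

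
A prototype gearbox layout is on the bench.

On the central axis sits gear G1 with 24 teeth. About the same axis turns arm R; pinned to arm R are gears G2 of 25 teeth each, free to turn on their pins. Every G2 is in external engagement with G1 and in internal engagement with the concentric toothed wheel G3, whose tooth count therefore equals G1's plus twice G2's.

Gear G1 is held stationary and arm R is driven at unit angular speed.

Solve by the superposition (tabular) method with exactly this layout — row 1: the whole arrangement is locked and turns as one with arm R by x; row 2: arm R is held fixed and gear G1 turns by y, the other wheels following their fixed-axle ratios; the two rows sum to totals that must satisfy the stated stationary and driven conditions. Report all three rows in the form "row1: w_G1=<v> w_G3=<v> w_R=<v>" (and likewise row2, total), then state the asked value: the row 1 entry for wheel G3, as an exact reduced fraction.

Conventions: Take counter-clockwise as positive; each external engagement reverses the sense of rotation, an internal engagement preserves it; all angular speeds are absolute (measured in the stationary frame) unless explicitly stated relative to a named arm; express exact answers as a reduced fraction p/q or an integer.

row1: w_G1=1 w_G3=1 w_R=1
row2: w_G1=-1 w_G3=12/37 w_R=0
total: w_G1=0 w_G3=49/37 w_R=1
asked value: 1

topology: planetary set — G1 24T / G2 25T / G3 74T, arm = carrier (Willis)
superposition row 1 [locked train]: every member turns x
row 2 — arm fixed, fixed-axis ratios: sun y, ring −(24/74)·y, arm 0
boundary: total ω_sun = x + y = 0 and total ω_arm = x = 1  ⇒  y = -1, x = 1
row 2 ring = −(24/74)·(-1) = 12/37
totals (row 1 + row 2): sun 1 + (-1) = 0, ring 1 + 12/37 = 49/37, arm 1 + 0 = 1
asked cell (row1, ring) = 1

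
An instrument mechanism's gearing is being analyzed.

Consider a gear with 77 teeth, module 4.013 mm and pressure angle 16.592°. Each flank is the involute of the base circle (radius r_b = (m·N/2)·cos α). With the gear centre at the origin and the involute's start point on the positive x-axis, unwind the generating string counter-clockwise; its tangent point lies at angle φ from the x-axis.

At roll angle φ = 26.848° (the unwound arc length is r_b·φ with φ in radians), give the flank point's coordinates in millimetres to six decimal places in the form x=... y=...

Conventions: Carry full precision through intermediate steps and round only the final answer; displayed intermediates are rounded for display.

x=163.441769 y=4.967528

topology: single-mesh involute geometry — m = 4.013, N = 77
pitch radius r_p = m·N/2 = 4.013·77/2 = 154.500500
base radius r_b = r_p·cos α = 154.500500·cos 16.592° = 148.067478
roll angle φ = 26.848° = 0.46858600 rad
x = r_b·(cos φ + φ·sin φ) = 163.441769
y = r_b·(sin φ − φ·cos φ) = 4.967528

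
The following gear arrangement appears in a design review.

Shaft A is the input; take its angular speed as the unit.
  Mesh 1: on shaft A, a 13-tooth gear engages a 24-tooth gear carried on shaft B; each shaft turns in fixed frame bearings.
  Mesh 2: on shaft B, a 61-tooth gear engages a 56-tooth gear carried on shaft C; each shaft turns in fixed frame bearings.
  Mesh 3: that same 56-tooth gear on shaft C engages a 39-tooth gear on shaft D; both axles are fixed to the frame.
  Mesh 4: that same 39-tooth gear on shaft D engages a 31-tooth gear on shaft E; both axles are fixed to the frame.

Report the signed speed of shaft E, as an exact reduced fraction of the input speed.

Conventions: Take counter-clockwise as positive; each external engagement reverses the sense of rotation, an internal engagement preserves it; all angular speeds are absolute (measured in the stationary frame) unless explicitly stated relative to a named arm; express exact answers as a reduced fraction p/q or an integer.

4-mesh fixed-axis compound train (all bearings frame-fixed)
mesh 1 [13T→24T]: |ω|/ω_in = 1×13/24 = 13/24, sense flips to −
mesh 2 [61T→56T]: |ω|/ω_in = (13/24)×61/56 = 793/1344, sense flips to +
mesh 3 [56T→39T]: |ω|/ω_in = (793/1344)×56/39 = 61/72, sense flips to −
mesh 4 [39T→31T]: |ω|/ω_in = (61/72)×39/31 = 793/744, sense flips to +
signed output speed (× input speed) = 793/744

793/744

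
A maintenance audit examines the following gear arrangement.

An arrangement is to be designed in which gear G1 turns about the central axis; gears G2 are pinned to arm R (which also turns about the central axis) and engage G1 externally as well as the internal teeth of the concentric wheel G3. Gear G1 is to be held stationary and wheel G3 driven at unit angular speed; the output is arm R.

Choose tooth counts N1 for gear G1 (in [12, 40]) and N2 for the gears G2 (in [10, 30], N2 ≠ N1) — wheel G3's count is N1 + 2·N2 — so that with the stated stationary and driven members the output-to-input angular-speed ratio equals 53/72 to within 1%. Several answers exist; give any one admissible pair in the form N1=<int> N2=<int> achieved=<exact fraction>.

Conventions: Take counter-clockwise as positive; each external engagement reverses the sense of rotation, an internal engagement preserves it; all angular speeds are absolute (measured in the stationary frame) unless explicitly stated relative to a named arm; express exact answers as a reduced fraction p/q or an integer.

planetary set to be sized for 53/72 (Willis relation)
Willis with ω_sun = 0: ω_arm/ω_ring = N3/(N1+N3); set equal to 53/72  ⇒  N3/N1 = (53/72)/(1 − 53/72) = 53/19
N3 = N1 + 2·N2  ⇒  N2/N1 = (N3/N1 − 1)/2 = (53/19 − 1)/2 = 17/19
smallest multiple with N1 ≥ 12 and N2 ≥ 10: k = 1  ⇒  N1 = 1·19 = 19, N2 = 1·17 = 17 (N1 ≤ 40, N2 ≤ 30, N2 ≠ N1 ✓), N3 = 19 + 2·17 = 53
check: N3/(N1+N3) with N1 = 19, N3 = 53 gives 53/72; |achieved − target| = 0 ≤ 53/7200 ✓

N1=19 N2=17 achieved=53/72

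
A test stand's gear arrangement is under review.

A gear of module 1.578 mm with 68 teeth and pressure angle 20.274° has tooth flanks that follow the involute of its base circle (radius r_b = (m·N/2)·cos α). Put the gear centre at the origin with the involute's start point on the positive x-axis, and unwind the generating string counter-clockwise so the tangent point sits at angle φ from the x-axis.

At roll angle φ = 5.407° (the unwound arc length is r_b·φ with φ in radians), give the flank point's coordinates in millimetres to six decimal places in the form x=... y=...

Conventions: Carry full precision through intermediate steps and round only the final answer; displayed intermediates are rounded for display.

x=50.551663 y=0.014087

recognized (one wheel, involute flank): single-mesh tooth geometry, m = 1.578, N = 68
pitch radius r_p = m·N/2 = 1.578·68/2 = 53.652000
base radius r_b = r_p·cos α = 53.652000·cos 20.274° = 50.328059
roll angle φ = 5.407° = 0.09436995 rad
x = r_b·(cos φ + φ·sin φ) = 50.551663
y = r_b·(sin φ − φ·cos φ) = 0.014087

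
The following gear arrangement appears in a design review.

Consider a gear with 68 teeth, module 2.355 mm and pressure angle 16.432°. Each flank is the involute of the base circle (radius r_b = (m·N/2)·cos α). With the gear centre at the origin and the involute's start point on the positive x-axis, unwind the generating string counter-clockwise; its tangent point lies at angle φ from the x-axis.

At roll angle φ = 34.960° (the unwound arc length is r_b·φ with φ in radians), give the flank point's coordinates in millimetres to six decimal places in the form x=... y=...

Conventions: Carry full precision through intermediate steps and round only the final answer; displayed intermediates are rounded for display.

recognized (one wheel, involute flank): single-mesh tooth geometry, m = 2.355, N = 68
pitch radius r_p = m·N/2 = 2.355·68/2 = 80.070000
base radius r_b = r_p·cos α = 80.070000·cos 16.432° = 76.799632
roll angle φ = 34.960° = 0.61016711 rad
x = r_b·(cos φ + φ·sin φ) = 89.792649
y = r_b·(sin φ − φ·cos φ) = 5.601810

x=89.792649 y=5.601810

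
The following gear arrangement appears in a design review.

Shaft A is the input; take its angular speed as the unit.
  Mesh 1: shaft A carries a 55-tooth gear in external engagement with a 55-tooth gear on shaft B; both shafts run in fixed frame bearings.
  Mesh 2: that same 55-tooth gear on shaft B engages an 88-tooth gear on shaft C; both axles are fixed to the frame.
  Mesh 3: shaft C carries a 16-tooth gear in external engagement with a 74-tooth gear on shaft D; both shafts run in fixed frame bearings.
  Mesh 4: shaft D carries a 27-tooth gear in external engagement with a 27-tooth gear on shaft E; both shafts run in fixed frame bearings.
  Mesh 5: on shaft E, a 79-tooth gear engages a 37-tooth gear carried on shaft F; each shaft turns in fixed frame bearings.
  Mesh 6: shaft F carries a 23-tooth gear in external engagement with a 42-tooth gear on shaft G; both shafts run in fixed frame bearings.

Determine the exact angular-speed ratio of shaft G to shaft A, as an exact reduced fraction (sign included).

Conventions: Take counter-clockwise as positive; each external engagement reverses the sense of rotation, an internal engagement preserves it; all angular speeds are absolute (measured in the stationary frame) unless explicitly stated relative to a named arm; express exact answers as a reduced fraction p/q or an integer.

class = fixed-axis compound train [6 meshes; 6 ratios multiply, 6 sense flips]
mesh 1 [55T→55T]: running ratio 1, sense −
mesh 2 [55T→88T]: running ratio 5/8, sense +
mesh 3 [16T→74T]: running ratio 5/37, sense −
mesh 4 [27T→27T]: running ratio 5/37, sense +
mesh 5 [79T→37T]: running ratio 395/1369, sense −
mesh 6 [23T→42T]: running ratio 9085/57498, sense +
ω_out/ω_in = 9085/57498

9085/57498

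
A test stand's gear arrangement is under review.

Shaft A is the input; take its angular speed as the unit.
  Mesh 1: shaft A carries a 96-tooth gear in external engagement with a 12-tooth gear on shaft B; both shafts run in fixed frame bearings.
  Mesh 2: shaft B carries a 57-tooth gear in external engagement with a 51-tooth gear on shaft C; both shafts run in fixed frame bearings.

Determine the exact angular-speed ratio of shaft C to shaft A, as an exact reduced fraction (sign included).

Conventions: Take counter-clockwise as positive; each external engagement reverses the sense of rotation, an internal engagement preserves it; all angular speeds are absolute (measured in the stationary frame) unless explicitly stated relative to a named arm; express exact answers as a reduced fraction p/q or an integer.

152/17

class = fixed-axis compound train [2 meshes; 2 ratios multiply, 2 sense flips]
mesh 1 [96T→12T]: running ratio 8, sense −
mesh 2 [57T→51T]: running ratio 152/17, sense +
ω_out/ω_in = 152/17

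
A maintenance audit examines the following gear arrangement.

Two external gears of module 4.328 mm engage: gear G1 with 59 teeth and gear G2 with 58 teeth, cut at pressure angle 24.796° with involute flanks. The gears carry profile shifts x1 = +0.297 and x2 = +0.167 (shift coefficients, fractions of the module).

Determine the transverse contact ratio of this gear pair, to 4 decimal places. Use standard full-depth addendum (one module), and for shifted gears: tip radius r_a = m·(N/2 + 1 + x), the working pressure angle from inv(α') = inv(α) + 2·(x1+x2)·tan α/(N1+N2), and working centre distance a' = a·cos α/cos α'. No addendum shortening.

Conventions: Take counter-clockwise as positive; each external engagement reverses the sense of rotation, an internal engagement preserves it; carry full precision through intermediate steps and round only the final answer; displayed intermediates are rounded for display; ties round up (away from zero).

topology: single-mesh involute geometry — m = 4.328, 59T/58T pair
base radii: r_b1 = 115.905136, r_b2 = 113.940642
tip radii: r_a1 = 133.289416, r_a2 = 130.562776
inv(α') = inv(24.796°) + 2·(+0.297+0.167)·tan α/(59+58) = 0.03287257  ⇒  α' = 25.73820°
a' = a·cos α / cos α' = 253.1880·cos 24.796°/cos 25.73820° = 255.160875
action lengths: √(r_a1²−r_b1²) = 65.818447, √(r_a2²−r_b2²) = 63.750832
base pitch p_b = π·m·cos α = 12.343279
CR = (65.818447 + 63.750832 − 255.160875·sin 25.73820°)/12.343279 = 1.520113
contact ratio ≈ 1.5201

1.5201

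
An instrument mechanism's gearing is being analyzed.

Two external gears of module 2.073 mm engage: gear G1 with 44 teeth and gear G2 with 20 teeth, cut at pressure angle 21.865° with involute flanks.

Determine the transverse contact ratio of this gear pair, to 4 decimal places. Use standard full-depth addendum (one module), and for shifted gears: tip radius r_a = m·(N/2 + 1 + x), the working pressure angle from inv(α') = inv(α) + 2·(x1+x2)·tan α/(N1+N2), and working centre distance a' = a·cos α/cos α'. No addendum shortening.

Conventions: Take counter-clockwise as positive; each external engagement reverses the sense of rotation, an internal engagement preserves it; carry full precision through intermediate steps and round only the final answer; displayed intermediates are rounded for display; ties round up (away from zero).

single-mesh involute tooth geometry (44T engaging 20T at module 2.073)
base radii: r_b1 = 42.325283, r_b2 = 19.238765
tip radii: r_a1 = 47.679000, r_a2 = 22.803000
no profile shift: α' = α, a' = a
action lengths: √(r_a1²−r_b1²) = 21.951251, √(r_a2²−r_b2²) = 12.241190
base pitch p_b = π·m·cos α = 6.044036
CR = (21.951251 + 12.241190 − 66.336000·sin 21.86500°)/6.044036 = 1.569733
contact ratio ≈ 1.5697

1.5697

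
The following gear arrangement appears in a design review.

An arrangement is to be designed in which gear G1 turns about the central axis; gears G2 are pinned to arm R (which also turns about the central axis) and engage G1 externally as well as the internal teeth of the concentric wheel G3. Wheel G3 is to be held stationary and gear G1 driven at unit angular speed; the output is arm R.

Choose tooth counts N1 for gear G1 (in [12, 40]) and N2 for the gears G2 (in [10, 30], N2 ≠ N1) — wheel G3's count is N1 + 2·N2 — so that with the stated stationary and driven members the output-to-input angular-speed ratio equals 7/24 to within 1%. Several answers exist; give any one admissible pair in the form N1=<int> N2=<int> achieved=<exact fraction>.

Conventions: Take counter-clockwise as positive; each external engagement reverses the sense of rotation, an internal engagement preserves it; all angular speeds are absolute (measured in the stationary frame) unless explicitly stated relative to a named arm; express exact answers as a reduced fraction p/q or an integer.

class = planetary set [ratio 7/24 wanted; Willis about the carrier]
Willis with ω_ring = 0: ω_arm/ω_sun = N1/(N1+N3); set equal to 7/24  ⇒  N3/N1 = 1/(7/24) − 1 = 17/7
N3 = N1 + 2·N2  ⇒  N2/N1 = (N3/N1 − 1)/2 = (17/7 − 1)/2 = 5/7
smallest multiple with N1 ≥ 12 and N2 ≥ 10: k = 2  ⇒  N1 = 2·7 = 14, N2 = 2·5 = 10 (N1 ≤ 40, N2 ≤ 30, N2 ≠ N1 ✓), N3 = 14 + 2·10 = 34
check: N1/(N1+N3) with N1 = 14, N3 = 34 gives 7/24; |achieved − target| = 0 ≤ 7/2400 ✓

N1=14 N2=10 achieved=7/24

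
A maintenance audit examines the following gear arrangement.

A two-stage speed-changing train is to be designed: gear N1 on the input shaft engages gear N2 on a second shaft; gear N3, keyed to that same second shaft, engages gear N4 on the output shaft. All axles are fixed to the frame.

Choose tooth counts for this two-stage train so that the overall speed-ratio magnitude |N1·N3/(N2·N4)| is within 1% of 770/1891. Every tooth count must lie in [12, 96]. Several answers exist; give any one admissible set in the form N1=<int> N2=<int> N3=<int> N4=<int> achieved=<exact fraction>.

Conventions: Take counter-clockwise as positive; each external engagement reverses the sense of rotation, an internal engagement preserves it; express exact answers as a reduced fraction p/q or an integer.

N1=14 N2=31 N3=55 N4=61 achieved=770/1891

2-stage fixed-axis compound train for ratio 770/1891
target = 770/1891 in lowest terms: an exact hit needs N1·N3 = k·770 and N2·N4 = k·1891 for one integer k, every count in [12, 96]; additionally prefer no 1:1 stage (N1 ≠ N2, N3 ≠ N4)
k = 1: N1·N3 = 770 = 14·55, N2·N4 = 1891 = 31·61
achieved = 14·55/(31·61) = 770/1891; |achieved − target| = 0 ≤ 77/18910 ✓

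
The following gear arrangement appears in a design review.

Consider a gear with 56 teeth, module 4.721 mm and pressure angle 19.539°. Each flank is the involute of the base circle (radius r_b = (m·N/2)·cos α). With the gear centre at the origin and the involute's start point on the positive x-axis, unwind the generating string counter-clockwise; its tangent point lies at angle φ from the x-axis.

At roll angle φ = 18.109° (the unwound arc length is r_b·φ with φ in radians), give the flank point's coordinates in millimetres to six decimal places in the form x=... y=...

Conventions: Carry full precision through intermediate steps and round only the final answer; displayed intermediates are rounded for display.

x=130.643547 y=1.298026

single-mesh involute tooth geometry (56T wheel at module 4.721)
pitch radius r_p = m·N/2 = 4.721·56/2 = 132.188000
base radius r_b = r_p·cos α = 132.188000·cos 19.539° = 124.575829
roll angle φ = 18.109° = 0.31606167 rad
x = r_b·(cos φ + φ·sin φ) = 130.643547
y = r_b·(sin φ − φ·cos φ) = 1.298026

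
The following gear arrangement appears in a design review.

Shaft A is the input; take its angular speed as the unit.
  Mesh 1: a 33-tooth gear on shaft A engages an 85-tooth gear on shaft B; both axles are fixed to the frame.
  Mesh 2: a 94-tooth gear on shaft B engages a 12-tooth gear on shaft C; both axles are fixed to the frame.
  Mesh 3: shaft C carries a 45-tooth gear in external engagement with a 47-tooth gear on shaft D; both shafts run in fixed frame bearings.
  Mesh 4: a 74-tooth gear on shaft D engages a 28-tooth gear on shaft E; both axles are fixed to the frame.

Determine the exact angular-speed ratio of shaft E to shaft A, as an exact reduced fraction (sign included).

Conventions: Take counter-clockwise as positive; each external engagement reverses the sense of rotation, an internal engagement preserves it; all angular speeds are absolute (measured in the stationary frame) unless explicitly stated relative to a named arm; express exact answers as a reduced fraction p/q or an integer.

class = fixed-axis compound train [4 meshes; 4 ratios multiply, 4 sense flips]
mesh 1 [33T→85T]: running ratio 33/85, sense −
mesh 2 [94T→12T]: running ratio 517/170, sense +
mesh 3 [45T→47T]: running ratio 99/34, sense −
mesh 4 [74T→28T]: running ratio 3663/476, sense +
ω_out/ω_in = 3663/476

3663/476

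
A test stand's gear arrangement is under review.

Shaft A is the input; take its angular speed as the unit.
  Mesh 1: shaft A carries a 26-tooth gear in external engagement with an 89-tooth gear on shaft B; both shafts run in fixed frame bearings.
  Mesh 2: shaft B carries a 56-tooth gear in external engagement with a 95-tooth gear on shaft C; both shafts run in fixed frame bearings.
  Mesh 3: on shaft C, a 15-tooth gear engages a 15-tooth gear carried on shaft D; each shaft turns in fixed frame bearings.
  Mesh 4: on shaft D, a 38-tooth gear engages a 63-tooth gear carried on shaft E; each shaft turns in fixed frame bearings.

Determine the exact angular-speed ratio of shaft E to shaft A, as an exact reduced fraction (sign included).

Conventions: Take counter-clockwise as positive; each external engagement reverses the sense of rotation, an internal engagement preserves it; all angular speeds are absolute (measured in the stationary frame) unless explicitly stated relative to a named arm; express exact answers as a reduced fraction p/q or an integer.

416/4005

class = fixed-axis compound train [4 meshes; 4 ratios multiply, 4 sense flips]
mesh 1 [26T→89T]: running ratio 26/89, sense −
mesh 2 [56T→95T]: running ratio 1456/8455, sense +
mesh 3 [15T→15T]: running ratio 1456/8455, sense −
mesh 4 [38T→63T]: running ratio 416/4005, sense +
ω_out/ω_in = 416/4005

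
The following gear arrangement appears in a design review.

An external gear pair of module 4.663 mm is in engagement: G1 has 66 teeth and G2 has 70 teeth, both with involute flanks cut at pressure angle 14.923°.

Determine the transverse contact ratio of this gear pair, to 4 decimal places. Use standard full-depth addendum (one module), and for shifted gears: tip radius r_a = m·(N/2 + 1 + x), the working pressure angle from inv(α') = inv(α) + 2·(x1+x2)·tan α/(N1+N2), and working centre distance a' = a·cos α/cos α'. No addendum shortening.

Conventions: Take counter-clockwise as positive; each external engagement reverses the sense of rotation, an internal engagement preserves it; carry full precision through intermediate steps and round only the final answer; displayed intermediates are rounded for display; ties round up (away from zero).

class = single-mesh tooth geometry [involute pair 66T × 70T, m = 4.663]
base radii: r_b1 = 148.689089, r_b2 = 157.700549
tip radii: r_a1 = 158.542000, r_a2 = 167.868000
no profile shift: α' = α, a' = a
action lengths: √(r_a1²−r_b1²) = 55.019274, √(r_a2²−r_b2²) = 57.534356
base pitch p_b = π·m·cos α = 14.155168
CR = (55.019274 + 57.534356 − 317.084000·sin 14.92300°)/14.155168 = 2.182802
contact ratio ≈ 2.1828

2.1828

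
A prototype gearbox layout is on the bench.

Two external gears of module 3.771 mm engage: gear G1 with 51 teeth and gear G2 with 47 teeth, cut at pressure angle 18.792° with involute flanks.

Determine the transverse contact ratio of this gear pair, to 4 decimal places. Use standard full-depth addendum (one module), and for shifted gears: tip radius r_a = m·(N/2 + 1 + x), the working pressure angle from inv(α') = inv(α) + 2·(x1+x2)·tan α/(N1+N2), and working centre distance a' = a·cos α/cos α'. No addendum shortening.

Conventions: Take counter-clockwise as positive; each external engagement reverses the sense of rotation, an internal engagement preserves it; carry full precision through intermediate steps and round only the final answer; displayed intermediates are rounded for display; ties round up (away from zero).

single-mesh involute tooth geometry (51T engaging 47T at module 3.771)
base radii: r_b1 = 91.034592, r_b2 = 83.894624
tip radii: r_a1 = 99.931500, r_a2 = 92.389500
no profile shift: α' = α, a' = a
action lengths: √(r_a1²−r_b1²) = 41.219021, √(r_a2²−r_b2²) = 38.697697
base pitch p_b = π·m·cos α = 11.215436
CR = (41.219021 + 38.697697 − 184.779000·sin 18.79200°)/11.215436 = 1.818316
contact ratio ≈ 1.8183

1.8183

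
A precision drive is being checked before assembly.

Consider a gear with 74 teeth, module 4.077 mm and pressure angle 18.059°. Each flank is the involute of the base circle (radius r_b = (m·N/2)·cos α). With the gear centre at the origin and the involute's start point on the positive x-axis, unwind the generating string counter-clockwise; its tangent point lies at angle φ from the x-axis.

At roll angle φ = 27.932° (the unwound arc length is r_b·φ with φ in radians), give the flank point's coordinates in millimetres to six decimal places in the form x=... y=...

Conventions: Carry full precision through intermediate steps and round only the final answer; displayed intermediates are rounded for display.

x=159.461003 y=5.408332

class = single-mesh tooth geometry [base-circle involute, m = 4.077, 74T]
pitch radius r_p = m·N/2 = 4.077·74/2 = 150.849000
base radius r_b = r_p·cos α = 150.849000·cos 18.059° = 143.417847
roll angle φ = 27.932° = 0.48750537 rad
x = r_b·(cos φ + φ·sin φ) = 159.461003
y = r_b·(sin φ − φ·cos φ) = 5.408332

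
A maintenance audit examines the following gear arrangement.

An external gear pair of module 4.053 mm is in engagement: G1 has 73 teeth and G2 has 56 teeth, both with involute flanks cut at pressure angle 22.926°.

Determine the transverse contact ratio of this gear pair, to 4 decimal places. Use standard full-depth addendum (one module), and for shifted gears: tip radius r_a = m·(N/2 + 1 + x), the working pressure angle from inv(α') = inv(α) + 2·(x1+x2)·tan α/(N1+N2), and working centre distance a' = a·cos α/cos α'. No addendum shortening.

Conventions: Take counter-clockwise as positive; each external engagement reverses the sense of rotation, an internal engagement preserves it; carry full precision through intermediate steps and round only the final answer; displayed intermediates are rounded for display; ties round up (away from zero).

class = single-mesh tooth geometry [involute pair 73T × 56T, m = 4.053]
base radii: r_b1 = 136.248966, r_b2 = 104.519755
tip radii: r_a1 = 151.987500, r_a2 = 117.537000
no profile shift: α' = α, a' = a
action lengths: √(r_a1²−r_b1²) = 67.352946, √(r_a2²−r_b2²) = 53.763995
base pitch p_b = π·m·cos α = 11.727089
CR = (67.352946 + 53.763995 − 261.418500·sin 22.92600°)/11.727089 = 1.644353
contact ratio ≈ 1.6444

1.6444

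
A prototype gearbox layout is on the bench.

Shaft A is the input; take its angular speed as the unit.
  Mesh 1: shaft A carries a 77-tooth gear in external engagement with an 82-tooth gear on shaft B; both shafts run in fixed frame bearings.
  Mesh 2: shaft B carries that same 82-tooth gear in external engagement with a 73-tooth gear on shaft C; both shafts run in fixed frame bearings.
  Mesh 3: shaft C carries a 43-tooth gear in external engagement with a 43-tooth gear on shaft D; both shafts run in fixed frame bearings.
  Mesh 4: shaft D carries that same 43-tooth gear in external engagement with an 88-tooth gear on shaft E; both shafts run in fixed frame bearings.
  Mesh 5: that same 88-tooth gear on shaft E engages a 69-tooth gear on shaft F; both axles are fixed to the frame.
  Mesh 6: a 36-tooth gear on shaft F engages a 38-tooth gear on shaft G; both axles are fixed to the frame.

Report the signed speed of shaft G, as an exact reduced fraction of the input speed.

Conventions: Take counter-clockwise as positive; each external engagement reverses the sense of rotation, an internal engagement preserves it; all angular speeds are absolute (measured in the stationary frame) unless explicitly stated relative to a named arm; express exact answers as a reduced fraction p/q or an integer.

6-mesh fixed-axis compound train (all bearings frame-fixed)
mesh 1 [77T→82T]: |ω|/ω_in = 1×77/82 = 77/82, sense flips to −
mesh 2 [82T→73T]: |ω|/ω_in = (77/82)×82/73 = 77/73, sense flips to +
mesh 3 [43T→43T]: |ω|/ω_in = (77/73)×43/43 = 77/73, sense flips to −
mesh 4 [43T→88T]: |ω|/ω_in = (77/73)×43/88 = 301/584, sense flips to +
mesh 5 [88T→69T]: |ω|/ω_in = (301/584)×88/69 = 3311/5037, sense flips to −
mesh 6 [36T→38T]: |ω|/ω_in = (3311/5037)×36/38 = 19866/31901, sense flips to +
signed output speed (× input speed) = 19866/31901

19866/31901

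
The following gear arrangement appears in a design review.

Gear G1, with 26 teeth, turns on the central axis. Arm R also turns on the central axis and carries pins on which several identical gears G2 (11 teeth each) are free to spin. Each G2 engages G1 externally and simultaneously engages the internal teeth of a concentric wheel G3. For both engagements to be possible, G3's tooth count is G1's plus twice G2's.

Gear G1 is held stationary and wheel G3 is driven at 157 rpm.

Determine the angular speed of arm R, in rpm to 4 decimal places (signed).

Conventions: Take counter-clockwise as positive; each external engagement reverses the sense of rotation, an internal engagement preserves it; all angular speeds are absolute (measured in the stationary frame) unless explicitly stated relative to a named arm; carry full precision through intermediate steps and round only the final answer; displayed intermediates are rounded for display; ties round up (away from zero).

recognized (axles ride arm R): planetary set, 26/11/48 teeth
normalise by the input: solve with ω_ring = 1, then scale by 157 rpm
ring teeth: 26 + 2·11 = 48
26(ω_sun−ω_arm) = −48(ω_ring−ω_arm),  ω_sun = 0, ω_ring = 1
26(0−ω_arm) = −48(1−ω_arm)  ⇒  74·ω_arm = 48  ⇒  ω_arm = 24/37
scale: ω_arm = 24/37 × 157 rpm = +101.8378 rpm

+101.8378 rpm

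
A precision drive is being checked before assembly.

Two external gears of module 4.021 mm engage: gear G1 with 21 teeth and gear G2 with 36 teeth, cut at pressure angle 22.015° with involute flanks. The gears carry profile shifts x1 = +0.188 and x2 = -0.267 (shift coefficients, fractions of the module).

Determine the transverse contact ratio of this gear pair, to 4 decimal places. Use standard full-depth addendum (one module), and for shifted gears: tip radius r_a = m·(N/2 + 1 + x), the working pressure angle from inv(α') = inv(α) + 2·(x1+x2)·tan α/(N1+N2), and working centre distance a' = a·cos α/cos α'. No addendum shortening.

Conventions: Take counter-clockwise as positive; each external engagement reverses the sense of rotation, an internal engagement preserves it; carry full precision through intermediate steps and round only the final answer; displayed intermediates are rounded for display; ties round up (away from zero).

recognized (one external pair, fixed centres): single-mesh tooth geometry, m = 4.021, N1 = 21, N2 = 36
base radii: r_b1 = 39.142024, r_b2 = 67.100612
tip radii: r_a1 = 46.997448, r_a2 = 75.325393
inv(α') = inv(22.015°) + 2·(+0.188-0.267)·tan α/(21+36) = 0.01897578  ⇒  α' = 21.61420°
a' = a·cos α / cos α' = 114.5985·cos 22.015°/cos 21.61420° = 114.278077
action lengths: √(r_a1²−r_b1²) = 26.012729, √(r_a2²−r_b2²) = 34.226052
base pitch p_b = π·m·cos α = 11.711266
CR = (26.012729 + 34.226052 − 114.278077·sin 21.61420°)/11.711266 = 1.549267
contact ratio ≈ 1.5493

1.5493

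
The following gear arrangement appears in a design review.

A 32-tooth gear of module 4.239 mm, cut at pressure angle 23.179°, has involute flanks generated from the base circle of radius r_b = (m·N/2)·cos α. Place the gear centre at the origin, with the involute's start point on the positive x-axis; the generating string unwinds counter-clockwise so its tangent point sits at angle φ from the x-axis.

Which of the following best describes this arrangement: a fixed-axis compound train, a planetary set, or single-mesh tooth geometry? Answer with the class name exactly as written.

single-mesh tooth geometry

topology: single-mesh involute geometry — m = 4.239, N = 32
classification: single-mesh tooth geometry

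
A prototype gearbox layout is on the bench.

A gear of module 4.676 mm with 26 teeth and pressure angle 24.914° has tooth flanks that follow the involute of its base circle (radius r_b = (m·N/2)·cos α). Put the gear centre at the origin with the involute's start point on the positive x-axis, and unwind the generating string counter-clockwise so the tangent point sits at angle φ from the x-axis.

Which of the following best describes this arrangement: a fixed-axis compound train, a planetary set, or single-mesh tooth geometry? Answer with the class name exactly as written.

recognized (one wheel, involute flank): single-mesh tooth geometry, m = 4.676, N = 26
classification: single-mesh tooth geometry

single-mesh tooth geometry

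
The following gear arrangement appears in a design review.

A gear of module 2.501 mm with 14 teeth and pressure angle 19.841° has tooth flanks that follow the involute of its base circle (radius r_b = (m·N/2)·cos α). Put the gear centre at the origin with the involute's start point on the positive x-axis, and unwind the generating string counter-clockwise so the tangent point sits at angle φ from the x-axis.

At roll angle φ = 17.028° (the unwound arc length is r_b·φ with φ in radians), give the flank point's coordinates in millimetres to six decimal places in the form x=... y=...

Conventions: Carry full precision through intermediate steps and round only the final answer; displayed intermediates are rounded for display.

x=17.179026 y=0.142822

single-mesh involute tooth geometry (14T wheel at module 2.501)
pitch radius r_p = m·N/2 = 2.501·14/2 = 17.507000
base radius r_b = r_p·cos α = 17.507000·cos 19.841° = 16.467752
roll angle φ = 17.028° = 0.29719467 rad
x = r_b·(cos φ + φ·sin φ) = 17.179026
y = r_b·(sin φ − φ·cos φ) = 0.142822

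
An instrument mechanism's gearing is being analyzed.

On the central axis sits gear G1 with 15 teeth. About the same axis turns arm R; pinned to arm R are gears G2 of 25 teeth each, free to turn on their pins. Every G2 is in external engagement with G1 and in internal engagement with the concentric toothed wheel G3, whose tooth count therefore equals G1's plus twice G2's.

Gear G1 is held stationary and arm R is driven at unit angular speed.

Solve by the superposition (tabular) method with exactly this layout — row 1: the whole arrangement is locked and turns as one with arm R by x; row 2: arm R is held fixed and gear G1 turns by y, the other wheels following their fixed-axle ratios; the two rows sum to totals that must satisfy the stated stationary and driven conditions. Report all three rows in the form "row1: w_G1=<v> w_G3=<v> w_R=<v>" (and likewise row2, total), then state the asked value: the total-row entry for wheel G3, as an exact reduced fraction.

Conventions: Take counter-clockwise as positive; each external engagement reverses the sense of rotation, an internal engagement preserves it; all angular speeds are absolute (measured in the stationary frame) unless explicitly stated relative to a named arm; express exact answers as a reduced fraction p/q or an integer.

row1: w_G1=1 w_G3=1 w_R=1
row2: w_G1=-1 w_G3=3/13 w_R=0
total: w_G1=0 w_G3=16/13 w_R=1
asked value: 16/13

planetary set (15T centre, 25T on arm, 65T internal) — Willis relation
row 1 (train locked, turned with arm): all members turn x
row 2: sun turns y, ring = −(15/65)·y, arm 0
boundary: total ω_sun = x + y = 0 and total ω_arm = x = 1  ⇒  y = -1, x = 1
row 2 ring = −(15/65)·(-1) = 3/13
totals (row 1 + row 2): sun 1 + (-1) = 0, ring 1 + 3/13 = 16/13, arm 1 + 0 = 1
asked cell (total, ring) = 16/13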